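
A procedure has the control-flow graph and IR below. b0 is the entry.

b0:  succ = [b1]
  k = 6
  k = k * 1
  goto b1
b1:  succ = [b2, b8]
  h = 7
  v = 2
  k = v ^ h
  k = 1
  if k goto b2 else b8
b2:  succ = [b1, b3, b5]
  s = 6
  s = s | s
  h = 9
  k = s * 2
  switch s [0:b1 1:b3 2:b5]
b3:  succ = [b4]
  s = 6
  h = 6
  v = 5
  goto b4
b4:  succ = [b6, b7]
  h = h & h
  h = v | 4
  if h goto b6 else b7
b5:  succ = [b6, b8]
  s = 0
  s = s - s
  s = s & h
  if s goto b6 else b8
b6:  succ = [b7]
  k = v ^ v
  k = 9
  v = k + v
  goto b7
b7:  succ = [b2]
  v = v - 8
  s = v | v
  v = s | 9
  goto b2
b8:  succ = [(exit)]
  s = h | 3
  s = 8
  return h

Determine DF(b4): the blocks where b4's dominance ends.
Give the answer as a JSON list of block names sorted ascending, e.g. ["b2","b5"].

Answer: ["b6", "b7"]

Derivation:
idom tree: b1←b0 b2←b1 b3←b2 b4←b3 b5←b2 b6←b2 b7←b2 b8←b1
Dom∩ at merges:
  b1: preds {b0,b2}: {b0} ∩ {b0,b1,b2} = {b0}; idom=b0
  b2: preds {b1,b7}: {b0,b1} ∩ {b0,b1,b2,b7} = {b0,b1}; idom=b1
  b6: preds {b4,b5}: {b0,b1,b2,b3,b4} ∩ {b0,b1,b2,b5} = {b0,b1,b2}; idom=b2
  b7: preds {b4,b6}: {b0,b1,b2,b3,b4} ∩ {b0,b1,b2,b6} = {b0,b1,b2}; idom=b2
  b8: preds {b1,b5}: {b0,b1} ∩ {b0,b1,b2,b5} = {b0,b1}; idom=b1

Frontier:
  join b1 pred b0: · stop@b0
  join b1 pred b2: b2→b1 stop@b0
  join b2 pred b1: · stop@b1
  join b2 pred b7: b7→b2 stop@b1
  join b6 pred b4: b4→b3 stop@b2
  join b6 pred b5: b5 stop@b2
  join b7 pred b4: b4→b3 stop@b2
  join b7 pred b6: b6 stop@b2
  join b8 pred b1: · stop@b1
  join b8 pred b5: b5→b2 stop@b1
  DF(b0)=∅
  DF(b1)={b1}
  DF(b2)={b1,b2,b8}
  DF(b3)={b6,b7}
  DF(b4)={b6,b7}
  DF(b5)={b6,b8}
  DF(b6)={b7}
  DF(b7)={b2}
  DF(b8)=∅

DF(b4) = ["b6", "b7"]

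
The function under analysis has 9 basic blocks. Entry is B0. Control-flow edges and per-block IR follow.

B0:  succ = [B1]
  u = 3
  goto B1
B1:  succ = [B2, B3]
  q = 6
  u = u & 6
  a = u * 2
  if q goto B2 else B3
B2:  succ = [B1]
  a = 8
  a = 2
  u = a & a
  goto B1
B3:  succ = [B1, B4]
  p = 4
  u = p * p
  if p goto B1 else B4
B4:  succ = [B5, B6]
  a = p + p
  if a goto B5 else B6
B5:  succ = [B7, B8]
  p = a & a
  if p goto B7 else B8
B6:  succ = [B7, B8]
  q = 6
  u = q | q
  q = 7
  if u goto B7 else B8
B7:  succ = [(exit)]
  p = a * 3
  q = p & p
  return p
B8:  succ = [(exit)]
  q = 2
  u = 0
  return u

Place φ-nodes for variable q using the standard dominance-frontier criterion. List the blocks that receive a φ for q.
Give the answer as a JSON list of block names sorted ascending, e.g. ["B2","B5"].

idom tree: B1←B0 B2←B1 B3←B1 B4←B3 B5←B4 B6←B4 B7←B4 B8←B4
Dom at joins:
  B1: preds {B0,B2,B3}: {B0} ∩ {B0,B1,B2} ∩ {B0,B1,B3} = {B0}; idom=B0
  B7: preds {B5,B6}: {B0,B1,B3,B4,B5} ∩ {B0,B1,B3,B4,B6} = {B0,B1,B3,B4}; idom=B4
  B8: preds {B5,B6}: {B0,B1,B3,B4,B5} ∩ {B0,B1,B3,B4,B6} = {B0,B1,B3,B4}; idom=B4

Frontier:
  B1←B0: walk · to B0
  B1←B2: walk B2→B1 to B0
  B1←B3: walk B3→B1 to B0
  B7←B5: walk B5 to B4
  B7←B6: walk B6 to B4
  B8←B5: walk B5 to B4
  B8←B6: walk B6 to B4
  B0: DF=∅
  B1: DF={B1}
  B2: DF={B1}
  B3: DF={B1}
  B4: DF=∅
  B5: DF={B7,B8}
  B6: DF={B7,B8}
  B7: DF=∅
  B8: DF=∅

φ for q: defs {B1,B6,B7,B8}
  DF⁺ = {B1,B7,B8}

Answer: ["B1", "B7", "B8"]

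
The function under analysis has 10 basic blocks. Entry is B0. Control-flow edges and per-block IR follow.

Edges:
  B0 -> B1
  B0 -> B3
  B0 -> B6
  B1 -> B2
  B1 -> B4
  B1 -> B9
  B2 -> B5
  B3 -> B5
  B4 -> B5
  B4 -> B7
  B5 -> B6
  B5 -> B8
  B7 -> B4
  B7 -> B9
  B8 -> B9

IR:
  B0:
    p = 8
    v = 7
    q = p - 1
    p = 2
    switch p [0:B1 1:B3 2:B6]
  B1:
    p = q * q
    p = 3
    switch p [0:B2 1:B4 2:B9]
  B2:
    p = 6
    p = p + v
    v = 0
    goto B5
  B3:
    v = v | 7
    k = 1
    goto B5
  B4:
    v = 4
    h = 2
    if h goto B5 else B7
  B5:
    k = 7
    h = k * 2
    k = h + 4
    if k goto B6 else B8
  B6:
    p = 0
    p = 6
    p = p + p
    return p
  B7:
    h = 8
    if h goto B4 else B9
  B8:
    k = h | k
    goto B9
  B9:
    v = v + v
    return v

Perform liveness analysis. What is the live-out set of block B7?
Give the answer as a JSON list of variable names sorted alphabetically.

def/use:
  B0: def={p,q,v} ue=∅
  B1: def={p} ue={q}
  B2: def={p,v} ue={v}
  B3: def={k,v} ue={v}
  B4: def={h,v} ue=∅
  B5: def={h,k} ue=∅
  B6: def={p} ue=∅
  B7: def={h} ue=∅
  B8: def={k} ue={h,k}
  B9: def={v} ue={v}

Live sets:
  B0: in=∅ out={q,v}
  B1: in={q,v} out={v}
  B2: in={v} out={v}
  B3: in={v} out={v}
  B4: in=∅ out={v}
  B5: in={v} out={h,k,v}
  B6: in=∅ out=∅
  B7: in={v} out={v}
  B8: in={h,k,v} out={v}
  B9: in={v} out=∅

live-out(B7) = ["v"]

Answer: ["v"]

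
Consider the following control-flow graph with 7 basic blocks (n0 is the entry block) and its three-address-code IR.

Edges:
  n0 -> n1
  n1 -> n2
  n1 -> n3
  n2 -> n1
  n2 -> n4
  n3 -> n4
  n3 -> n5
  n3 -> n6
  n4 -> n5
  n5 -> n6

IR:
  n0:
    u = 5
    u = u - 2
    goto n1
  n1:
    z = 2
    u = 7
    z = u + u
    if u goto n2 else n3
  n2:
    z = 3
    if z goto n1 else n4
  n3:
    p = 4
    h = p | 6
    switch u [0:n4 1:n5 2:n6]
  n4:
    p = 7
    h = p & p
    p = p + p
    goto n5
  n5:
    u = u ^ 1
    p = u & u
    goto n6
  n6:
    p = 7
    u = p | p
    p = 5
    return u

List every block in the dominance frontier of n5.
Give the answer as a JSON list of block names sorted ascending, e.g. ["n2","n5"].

Answer: ["n6"]

Analysis:
idom tree: n1←n0 n2←n1 n3←n1 n4←n1 n5←n1 n6←n1
Join-block Dom:
  n1: preds {n0,n2}: {n0} ∩ {n0,n1,n2} = {n0}; idom=n0
  n4: preds {n2,n3}: {n0,n1,n2} ∩ {n0,n1,n3} = {n0,n1}; idom=n1
  n5: preds {n3,n4}: {n0,n1,n3} ∩ {n0,n1,n4} = {n0,n1}; idom=n1
  n6: preds {n3,n5}: {n0,n1,n3} ∩ {n0,n1,n5} = {n0,n1}; idom=n1

DF walk-up:
  n1←n0: walk · to n0
  n1←n2: walk n2→n1 to n0
  n4←n2: walk n2 to n1
  n4←n3: walk n3 to n1
  n5←n3: walk n3 to n1
  n5←n4: walk n4 to n1
  n6←n3: walk n3 to n1
  n6←n5: walk n5 to n1
  DF(n0)=∅
  DF(n1)={n1}
  DF(n2)={n1,n4}
  DF(n3)={n4,n5,n6}
  DF(n4)={n5}
  DF(n5)={n6}
  DF(n6)=∅

DF(n5) = ["n6"]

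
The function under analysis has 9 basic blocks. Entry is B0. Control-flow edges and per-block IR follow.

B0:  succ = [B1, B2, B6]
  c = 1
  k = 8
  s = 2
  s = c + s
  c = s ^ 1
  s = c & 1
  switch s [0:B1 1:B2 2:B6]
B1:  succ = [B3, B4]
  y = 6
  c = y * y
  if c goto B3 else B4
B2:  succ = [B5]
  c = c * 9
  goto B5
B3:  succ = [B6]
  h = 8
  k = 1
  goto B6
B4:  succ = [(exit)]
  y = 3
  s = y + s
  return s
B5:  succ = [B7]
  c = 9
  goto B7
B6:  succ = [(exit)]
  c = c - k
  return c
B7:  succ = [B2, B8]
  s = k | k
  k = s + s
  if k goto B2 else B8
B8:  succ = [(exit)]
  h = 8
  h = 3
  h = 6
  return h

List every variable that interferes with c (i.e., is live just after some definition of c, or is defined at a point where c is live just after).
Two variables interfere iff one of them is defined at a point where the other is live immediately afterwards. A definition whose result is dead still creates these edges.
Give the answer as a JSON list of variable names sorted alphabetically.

def/use:
  B0: {c,k,s} / ∅
  B1: {c,y} / ∅
  B2: {c} / {c}
  B3: {h,k} / ∅
  B4: {s,y} / {s}
  B5: {c} / ∅
  B6: {c} / {c,k}
  B7: {k,s} / {k}
  B8: {h} / ∅

Live sets:
  B0 li=∅ lo={c,k,s}
  B1 li={s} lo={c,s}
  B2 li={c,k} lo={k}
  B3 li={c} lo={c,k}
  B4 li={s} lo=∅
  B5 li={k} lo={c,k}
  B6 li={c,k} lo=∅
  B7 li={c,k} lo={c,k}
  B8 li=∅ lo=∅

Conflict graph:
  c — {h,k,s}
  h — {c}
  k — {c,s}
  s — {c,k,y}
  y — {s}

N(c) = ["h", "k", "s"]

Answer: ["h", "k", "s"]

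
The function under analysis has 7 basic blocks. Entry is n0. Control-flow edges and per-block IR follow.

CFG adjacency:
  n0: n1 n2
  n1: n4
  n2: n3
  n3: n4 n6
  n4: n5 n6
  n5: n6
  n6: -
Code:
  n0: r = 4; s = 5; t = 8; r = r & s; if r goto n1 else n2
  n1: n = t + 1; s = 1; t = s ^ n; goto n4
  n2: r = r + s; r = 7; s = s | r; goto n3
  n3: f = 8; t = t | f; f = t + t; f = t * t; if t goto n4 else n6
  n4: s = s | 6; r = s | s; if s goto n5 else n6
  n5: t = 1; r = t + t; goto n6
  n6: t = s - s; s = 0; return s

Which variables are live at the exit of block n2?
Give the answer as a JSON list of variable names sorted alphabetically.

def/use:
  n0: {r,s,t} / ∅
  n1: {n,s,t} / {t}
  n2: {r,s} / {r,s}
  n3: {f,t} / {t}
  n4: {r,s} / {s}
  n5: {r,t} / ∅
  n6: {s,t} / {s}

Liveness:
  n0: in=∅ out={r,s,t}
  n1: in={t} out={s}
  n2: in={r,s,t} out={s,t}
  n3: in={s,t} out={s}
  n4: in={s} out={s}
  n5: in={s} out={s}
  n6: in={s} out=∅

live-out(n2) = ["s", "t"]

Answer: ["s", "t"]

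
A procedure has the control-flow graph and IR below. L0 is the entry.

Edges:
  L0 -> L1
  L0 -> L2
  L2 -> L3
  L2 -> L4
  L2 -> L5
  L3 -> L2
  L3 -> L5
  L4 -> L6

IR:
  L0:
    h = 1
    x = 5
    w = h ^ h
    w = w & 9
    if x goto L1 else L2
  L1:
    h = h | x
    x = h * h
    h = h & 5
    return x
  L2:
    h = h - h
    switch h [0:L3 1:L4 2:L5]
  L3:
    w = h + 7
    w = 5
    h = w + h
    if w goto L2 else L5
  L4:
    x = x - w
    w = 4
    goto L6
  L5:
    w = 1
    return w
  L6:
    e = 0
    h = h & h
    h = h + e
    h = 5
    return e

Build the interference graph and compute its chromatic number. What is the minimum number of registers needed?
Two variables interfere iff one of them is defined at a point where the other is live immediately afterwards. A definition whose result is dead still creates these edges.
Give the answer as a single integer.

Answer: 3

Analysis:
Per-block:
  L0: def={h,w,x} ue=∅
  L1: def={h,x} ue={h,x}
  L2: def={h} ue={h}
  L3: def={h,w} ue={h}
  L4: def={w,x} ue={w,x}
  L5: def={w} ue=∅
  L6: def={e,h} ue={h}

Liveness:
  L0: in=∅ out={h,w,x}
  L1: in={h,x} out=∅
  L2: in={h,w,x} out={h,w,x}
  L3: in={h,x} out={h,w,x}
  L4: in={h,w,x} out={h}
  L5: in=∅ out=∅
  L6: in={h} out=∅

Conflict graph:
  e — {h}
  h — {e,w,x}
  w — {h,x}
  x — {h,w}

Colouring:
  {h,w,x} pairwise interfere (3-clique) ⇒ χ ≥ 3
  assign e→r1 h→r0 w→r1 x→r2 — no edge inside a register ⇒ χ ≤ 3
  χ = 3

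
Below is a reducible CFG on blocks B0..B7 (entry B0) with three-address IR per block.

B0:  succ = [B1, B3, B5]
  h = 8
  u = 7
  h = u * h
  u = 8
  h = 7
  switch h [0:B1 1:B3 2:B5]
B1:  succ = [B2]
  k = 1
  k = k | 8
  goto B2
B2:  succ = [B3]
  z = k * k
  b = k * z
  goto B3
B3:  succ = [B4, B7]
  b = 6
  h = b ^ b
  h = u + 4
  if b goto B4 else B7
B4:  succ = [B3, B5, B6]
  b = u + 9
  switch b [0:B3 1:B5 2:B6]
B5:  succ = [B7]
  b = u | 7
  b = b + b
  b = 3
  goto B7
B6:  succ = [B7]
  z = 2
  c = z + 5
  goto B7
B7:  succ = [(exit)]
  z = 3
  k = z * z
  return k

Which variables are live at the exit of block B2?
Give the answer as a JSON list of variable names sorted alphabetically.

Block summaries:
  B0 def {h,u} use ∅
  B1 def {k} use ∅
  B2 def {b,z} use {k}
  B3 def {b,h} use {u}
  B4 def {b} use {u}
  B5 def {b} use {u}
  B6 def {c,z} use ∅
  B7 def {k,z} use ∅

Backward fixpoint:
  B0: in=∅ out={u}
  B1: in={u} out={k,u}
  B2: in={k,u} out={u}
  B3: in={u} out={u}
  B4: in={u} out={u}
  B5: in={u} out=∅
  B6: in=∅ out=∅
  B7: in=∅ out=∅

live-out(B2) = ["u"]

Answer: ["u"]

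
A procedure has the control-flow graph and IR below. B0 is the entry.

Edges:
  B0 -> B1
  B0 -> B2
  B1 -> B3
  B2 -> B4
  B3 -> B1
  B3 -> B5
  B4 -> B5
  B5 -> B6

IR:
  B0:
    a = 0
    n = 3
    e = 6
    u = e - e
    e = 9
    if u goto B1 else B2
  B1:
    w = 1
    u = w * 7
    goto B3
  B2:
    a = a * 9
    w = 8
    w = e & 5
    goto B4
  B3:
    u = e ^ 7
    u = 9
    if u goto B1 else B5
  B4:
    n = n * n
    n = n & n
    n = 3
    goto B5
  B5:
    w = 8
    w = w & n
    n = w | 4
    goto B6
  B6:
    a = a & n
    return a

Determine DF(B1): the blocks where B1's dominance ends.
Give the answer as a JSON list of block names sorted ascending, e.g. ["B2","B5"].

Answer: ["B1", "B5"]

Working:
idom tree: B1←B0 B2←B0 B3←B1 B4←B2 B5←B0 B6←B5
Dom at joins:
  B1: preds {B0,B3}: {B0} ∩ {B0,B1,B3} = {B0}; idom=B0
  B5: preds {B3,B4}: {B0,B1,B3} ∩ {B0,B2,B4} = {B0}; idom=B0

DF walk-up:
  join B1 pred B0: · stop@B0
  join B1 pred B3: B3→B1 stop@B0
  join B5 pred B3: B3→B1 stop@B0
  join B5 pred B4: B4→B2 stop@B0
  B0: DF=∅
  B1: DF={B1,B5}
  B2: DF={B5}
  B3: DF={B1,B5}
  B4: DF={B5}
  B5: DF=∅
  B6: DF=∅

DF(B1) = ["B1", "B5"]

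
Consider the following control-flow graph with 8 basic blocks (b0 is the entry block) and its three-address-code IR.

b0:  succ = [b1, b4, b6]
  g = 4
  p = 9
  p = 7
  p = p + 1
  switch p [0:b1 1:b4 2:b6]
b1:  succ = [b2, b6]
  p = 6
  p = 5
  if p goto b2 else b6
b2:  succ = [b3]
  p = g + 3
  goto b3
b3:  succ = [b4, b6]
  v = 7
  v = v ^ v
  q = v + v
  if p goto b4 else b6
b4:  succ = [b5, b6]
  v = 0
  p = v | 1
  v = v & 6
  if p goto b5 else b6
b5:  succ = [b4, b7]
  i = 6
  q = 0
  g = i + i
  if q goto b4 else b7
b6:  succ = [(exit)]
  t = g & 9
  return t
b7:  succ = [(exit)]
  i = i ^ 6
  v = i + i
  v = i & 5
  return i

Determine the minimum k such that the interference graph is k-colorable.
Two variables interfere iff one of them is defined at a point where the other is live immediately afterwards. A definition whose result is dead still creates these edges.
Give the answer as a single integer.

def/use:
  b0: {g,p} / ∅
  b1: {p} / ∅
  b2: {p} / {g}
  b3: {q,v} / {p}
  b4: {p,v} / ∅
  b5: {g,i,q} / ∅
  b6: {t} / {g}
  b7: {i,v} / {i}

Liveness:
  live b0: ∅→{g}
  live b1: {g}→{g}
  live b2: {g}→{g,p}
  live b3: {g,p}→{g}
  live b4: {g}→{g}
  live b5: ∅→{g,i}
  live b6: {g}→∅
  live b7: {i}→∅

Conflict graph:
  g↔{i,p,q,v}
  i↔{g,q,v}
  p↔{g,q,v}
  q↔{g,i,p}
  t↔∅
  v↔{g,i,p}

Chromatic number:
  {g,i,q} pairwise interfere (3-clique) ⇒ χ ≥ 3
  assign g→r0 i→r1 p→r1 q→r2 t→r0 v→r2 — no edge inside a register ⇒ χ ≤ 3
  χ = 3

Answer: 3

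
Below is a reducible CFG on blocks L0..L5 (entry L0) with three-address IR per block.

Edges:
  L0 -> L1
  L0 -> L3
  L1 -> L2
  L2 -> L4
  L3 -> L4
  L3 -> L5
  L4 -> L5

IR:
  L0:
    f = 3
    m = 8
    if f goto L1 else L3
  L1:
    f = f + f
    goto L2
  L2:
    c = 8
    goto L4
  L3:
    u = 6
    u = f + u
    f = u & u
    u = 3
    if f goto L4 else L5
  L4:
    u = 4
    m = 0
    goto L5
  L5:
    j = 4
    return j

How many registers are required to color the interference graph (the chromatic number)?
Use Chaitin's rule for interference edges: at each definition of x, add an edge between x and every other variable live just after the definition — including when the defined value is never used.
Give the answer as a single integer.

def/use:
  L0: {f,m} / ∅
  L1: {f} / {f}
  L2: {c} / ∅
  L3: {f,u} / {f}
  L4: {m,u} / ∅
  L5: {j} / ∅

Backward fixpoint:
  L0: in=∅ out={f}
  L1: in={f} out=∅
  L2: in=∅ out=∅
  L3: in={f} out=∅
  L4: in=∅ out=∅
  L5: in=∅ out=∅

Conflict graph:
  c — ∅
  f — {m,u}
  j — ∅
  m — {f}
  u — {f}

Chromatic number:
  clique {f,m} ⇒ need ≥ 2
  assign c→c0 f→c0 j→c0 m→c1 u→c1 — no edge inside a register ⇒ χ ≤ 2
  χ = 2

Answer: 2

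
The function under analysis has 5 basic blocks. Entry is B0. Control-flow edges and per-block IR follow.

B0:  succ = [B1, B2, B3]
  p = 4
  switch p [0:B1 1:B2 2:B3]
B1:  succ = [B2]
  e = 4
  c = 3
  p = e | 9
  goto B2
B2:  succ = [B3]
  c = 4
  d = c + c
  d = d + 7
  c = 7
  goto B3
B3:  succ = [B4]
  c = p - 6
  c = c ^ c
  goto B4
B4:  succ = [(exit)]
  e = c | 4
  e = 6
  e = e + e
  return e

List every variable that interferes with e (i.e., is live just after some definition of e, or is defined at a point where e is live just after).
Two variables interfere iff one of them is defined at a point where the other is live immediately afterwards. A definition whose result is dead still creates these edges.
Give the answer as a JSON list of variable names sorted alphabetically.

Block summaries:
  B0: def={p} ue=∅
  B1: def={c,e,p} ue=∅
  B2: def={c,d} ue=∅
  B3: def={c} ue={p}
  B4: def={e} ue={c}

Backward fixpoint:
  live B0: ∅→{p}
  live B1: ∅→{p}
  live B2: {p}→{p}
  live B3: {p}→{c}
  live B4: {c}→∅

Conflict graph:
  c↔{e,p}
  d↔{p}
  e↔{c}
  p↔{c,d}

N(e) = ["c"]

Answer: ["c"]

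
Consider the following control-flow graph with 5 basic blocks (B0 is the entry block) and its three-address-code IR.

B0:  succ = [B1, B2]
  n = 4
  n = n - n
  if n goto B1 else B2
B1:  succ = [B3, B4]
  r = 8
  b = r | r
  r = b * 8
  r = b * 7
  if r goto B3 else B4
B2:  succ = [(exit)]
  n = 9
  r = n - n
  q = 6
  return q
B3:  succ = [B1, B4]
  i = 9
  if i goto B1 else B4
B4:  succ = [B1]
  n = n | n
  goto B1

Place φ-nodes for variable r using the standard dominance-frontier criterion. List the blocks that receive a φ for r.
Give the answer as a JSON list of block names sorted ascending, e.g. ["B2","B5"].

Answer: ["B1"]

Derivation:
idom tree: B1←B0 B2←B0 B3←B1 B4←B1
Join-block Dom:
  B1: preds {B0,B3,B4}: {B0} ∩ {B0,B1,B3} ∩ {B0,B1,B4} = {B0}; idom=B0
  B4: preds {B1,B3}: {B0,B1} ∩ {B0,B1,B3} = {B0,B1}; idom=B1

DF derivation:
  B1←B0: walk · to B0
  B1←B3: walk B3→B1 to B0
  B1←B4: walk B4→B1 to B0
  B4←B1: walk · to B1
  B4←B3: walk B3 to B1
  B0 → ∅
  B1 → {B1}
  B2 → ∅
  B3 → {B1,B4}
  B4 → {B1}

φ for r: defs {B1,B2}
  DF⁺ = {B1}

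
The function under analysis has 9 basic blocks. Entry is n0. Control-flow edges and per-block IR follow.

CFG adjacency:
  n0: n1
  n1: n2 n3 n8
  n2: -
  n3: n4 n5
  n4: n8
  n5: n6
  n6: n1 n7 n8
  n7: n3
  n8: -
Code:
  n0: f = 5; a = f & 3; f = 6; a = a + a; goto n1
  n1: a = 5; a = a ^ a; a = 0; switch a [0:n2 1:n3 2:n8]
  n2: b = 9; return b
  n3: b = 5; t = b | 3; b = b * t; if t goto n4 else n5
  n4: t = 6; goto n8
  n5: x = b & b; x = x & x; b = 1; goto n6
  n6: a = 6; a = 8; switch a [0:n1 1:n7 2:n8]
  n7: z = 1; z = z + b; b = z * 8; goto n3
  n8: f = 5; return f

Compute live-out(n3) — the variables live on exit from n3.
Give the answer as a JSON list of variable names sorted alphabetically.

Answer: ["b"]

Analysis:
Per-block:
  n0: def={a,f} ue=∅
  n1: def={a} ue=∅
  n2: def={b} ue=∅
  n3: def={b,t} ue=∅
  n4: def={t} ue=∅
  n5: def={b,x} ue={b}
  n6: def={a} ue=∅
  n7: def={b,z} ue={b}
  n8: def={f} ue=∅

Backward fixpoint:
  n0 li=∅ lo=∅
  n1 li=∅ lo=∅
  n2 li=∅ lo=∅
  n3 li=∅ lo={b}
  n4 li=∅ lo=∅
  n5 li={b} lo={b}
  n6 li={b} lo={b}
  n7 li={b} lo=∅
  n8 li=∅ lo=∅

live-out(n3) = ["b"]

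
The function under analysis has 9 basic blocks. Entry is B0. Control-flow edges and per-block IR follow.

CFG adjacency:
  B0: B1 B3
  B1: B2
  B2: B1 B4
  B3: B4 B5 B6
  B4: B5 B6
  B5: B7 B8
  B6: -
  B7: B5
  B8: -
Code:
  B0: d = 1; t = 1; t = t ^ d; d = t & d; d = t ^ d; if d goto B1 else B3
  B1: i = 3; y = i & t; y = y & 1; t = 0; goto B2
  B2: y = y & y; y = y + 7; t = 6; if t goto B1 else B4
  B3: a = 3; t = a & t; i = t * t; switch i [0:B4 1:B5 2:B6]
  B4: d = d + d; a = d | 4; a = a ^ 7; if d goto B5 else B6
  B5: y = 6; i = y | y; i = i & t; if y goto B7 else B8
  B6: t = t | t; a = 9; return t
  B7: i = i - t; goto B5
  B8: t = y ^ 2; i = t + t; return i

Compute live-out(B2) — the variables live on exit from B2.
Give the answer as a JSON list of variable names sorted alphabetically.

Answer: ["d", "t"]

Working:
Block summaries:
  B0: def={d,t} ue=∅
  B1: def={i,t,y} ue={t}
  B2: def={t,y} ue={y}
  B3: def={a,i,t} ue={t}
  B4: def={a,d} ue={d}
  B5: def={i,y} ue={t}
  B6: def={a,t} ue={t}
  B7: def={i} ue={i,t}
  B8: def={i,t} ue={y}

Liveness:
  B0: in=∅ out={d,t}
  B1: in={d,t} out={d,y}
  B2: in={d,y} out={d,t}
  B3: in={d,t} out={d,t}
  B4: in={d,t} out={t}
  B5: in={t} out={i,t,y}
  B6: in={t} out=∅
  B7: in={i,t} out={t}
  B8: in={y} out=∅

live-out(B2) = ["d", "t"]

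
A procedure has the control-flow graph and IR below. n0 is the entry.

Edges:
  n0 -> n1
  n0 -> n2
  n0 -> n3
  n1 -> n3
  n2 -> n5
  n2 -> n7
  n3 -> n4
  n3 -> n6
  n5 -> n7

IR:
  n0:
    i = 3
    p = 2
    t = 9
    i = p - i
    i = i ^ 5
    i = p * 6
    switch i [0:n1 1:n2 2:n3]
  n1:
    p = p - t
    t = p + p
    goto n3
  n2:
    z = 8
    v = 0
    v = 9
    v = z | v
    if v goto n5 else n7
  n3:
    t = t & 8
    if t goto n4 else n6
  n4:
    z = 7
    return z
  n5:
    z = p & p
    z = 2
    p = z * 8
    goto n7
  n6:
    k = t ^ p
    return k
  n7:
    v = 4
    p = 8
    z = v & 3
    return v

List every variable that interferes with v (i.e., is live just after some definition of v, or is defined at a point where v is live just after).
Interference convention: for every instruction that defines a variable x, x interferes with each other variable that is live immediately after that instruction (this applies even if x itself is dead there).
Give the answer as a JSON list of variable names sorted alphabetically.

Answer: ["p", "z"]

Analysis:
Block summaries:
  n0 def {i,p,t} use ∅
  n1 def {p,t} use {p,t}
  n2 def {v,z} use ∅
  n3 def {t} use {t}
  n4 def {z} use ∅
  n5 def {p,z} use {p}
  n6 def {k} use {p,t}
  n7 def {p,v,z} use ∅

Liveness:
  live n0: ∅→{p,t}
  live n1: {p,t}→{p,t}
  live n2: {p}→{p}
  live n3: {p,t}→{p,t}
  live n4: ∅→∅
  live n5: {p}→∅
  live n6: {p,t}→∅
  live n7: ∅→∅

Interfere edges:
  i: {p,t}
  k: ∅
  p: {i,t,v,z}
  t: {i,p}
  v: {p,z}
  z: {p,v}

N(v) = ["p", "z"]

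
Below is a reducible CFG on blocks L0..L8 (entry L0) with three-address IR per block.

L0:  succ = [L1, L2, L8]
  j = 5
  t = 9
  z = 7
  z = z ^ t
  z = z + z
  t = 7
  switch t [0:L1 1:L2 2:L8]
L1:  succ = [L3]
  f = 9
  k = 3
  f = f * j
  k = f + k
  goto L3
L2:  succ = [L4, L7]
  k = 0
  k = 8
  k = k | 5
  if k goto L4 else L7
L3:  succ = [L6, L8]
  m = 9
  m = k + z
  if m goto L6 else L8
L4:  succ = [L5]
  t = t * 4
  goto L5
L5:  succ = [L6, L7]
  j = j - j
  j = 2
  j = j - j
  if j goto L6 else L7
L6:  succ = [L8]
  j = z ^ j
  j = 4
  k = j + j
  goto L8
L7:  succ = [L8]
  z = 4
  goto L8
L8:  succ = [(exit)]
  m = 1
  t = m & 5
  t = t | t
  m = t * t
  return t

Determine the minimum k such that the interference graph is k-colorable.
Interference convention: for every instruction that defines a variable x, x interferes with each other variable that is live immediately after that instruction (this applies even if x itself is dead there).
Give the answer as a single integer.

Answer: 5

Derivation:
Block summaries:
  L0: def={j,t,z} ue=∅
  L1: def={f,k} ue={j}
  L2: def={k} ue=∅
  L3: def={m} ue={k,z}
  L4: def={t} ue={t}
  L5: def={j} ue={j}
  L6: def={j,k} ue={j,z}
  L7: def={z} ue=∅
  L8: def={m,t} ue=∅

Backward fixpoint:
  L0 li=∅ lo={j,t,z}
  L1 li={j,z} lo={j,k,z}
  L2 li={j,t,z} lo={j,t,z}
  L3 li={j,k,z} lo={j,z}
  L4 li={j,t,z} lo={j,z}
  L5 li={j,z} lo={j,z}
  L6 li={j,z} lo=∅
  L7 li=∅ lo=∅
  L8 li=∅ lo=∅

Conflict graph:
  f↔{j,k,z}
  j↔{f,k,m,t,z}
  k↔{f,j,m,t,z}
  m↔{j,k,t,z}
  t↔{j,k,m,z}
  z↔{f,j,k,m,t}

Colouring:
  clique {j,k,m,t,z} ⇒ need ≥ 5
  5-colouring: r0={j}  r1={k}  r2={z}  r3={f,m}  r4={t}
  χ = 5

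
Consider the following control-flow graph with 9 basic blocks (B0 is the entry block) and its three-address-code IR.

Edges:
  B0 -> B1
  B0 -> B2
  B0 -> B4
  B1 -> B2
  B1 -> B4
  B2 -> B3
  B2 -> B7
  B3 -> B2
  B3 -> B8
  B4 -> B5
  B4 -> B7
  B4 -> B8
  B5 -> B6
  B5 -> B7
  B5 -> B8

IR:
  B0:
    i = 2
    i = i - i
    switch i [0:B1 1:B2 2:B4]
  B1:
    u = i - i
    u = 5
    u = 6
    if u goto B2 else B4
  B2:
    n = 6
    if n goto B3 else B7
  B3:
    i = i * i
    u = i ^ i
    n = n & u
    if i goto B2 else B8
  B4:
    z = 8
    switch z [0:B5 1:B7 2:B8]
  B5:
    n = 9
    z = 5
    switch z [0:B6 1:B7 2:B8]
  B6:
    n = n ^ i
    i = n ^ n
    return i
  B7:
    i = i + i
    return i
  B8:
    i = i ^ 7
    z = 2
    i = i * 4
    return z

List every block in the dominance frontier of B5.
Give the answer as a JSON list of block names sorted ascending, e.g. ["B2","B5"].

Answer: ["B7", "B8"]

Derivation:
idom tree: B1←B0 B2←B0 B3←B2 B4←B0 B5←B4 B6←B5 B7←B0 B8←B0
Dom∩ at merges:
  B2: preds {B0,B1,B3}: {B0} ∩ {B0,B1} ∩ {B0,B2,B3} = {B0}; idom=B0
  B4: preds {B0,B1}: {B0} ∩ {B0,B1} = {B0}; idom=B0
  B7: preds {B2,B4,B5}: {B0,B2} ∩ {B0,B4} ∩ {B0,B4,B5} = {B0}; idom=B0
  B8: preds {B3,B4,B5}: {B0,B2,B3} ∩ {B0,B4} ∩ {B0,B4,B5} = {B0}; idom=B0

DF walk-up:
  join B2 pred B0: · stop@B0
  join B2 pred B1: B1 stop@B0
  join B2 pred B3: B3→B2 stop@B0
  join B4 pred B0: · stop@B0
  join B4 pred B1: B1 stop@B0
  join B7 pred B2: B2 stop@B0
  join B7 pred B4: B4 stop@B0
  join B7 pred B5: B5→B4 stop@B0
  join B8 pred B3: B3→B2 stop@B0
  join B8 pred B4: B4 stop@B0
  join B8 pred B5: B5→B4 stop@B0
  B0: DF=∅
  B1: DF={B2,B4}
  B2: DF={B2,B7,B8}
  B3: DF={B2,B8}
  B4: DF={B7,B8}
  B5: DF={B7,B8}
  B6: DF=∅
  B7: DF=∅
  B8: DF=∅

DF(B5) = ["B7", "B8"]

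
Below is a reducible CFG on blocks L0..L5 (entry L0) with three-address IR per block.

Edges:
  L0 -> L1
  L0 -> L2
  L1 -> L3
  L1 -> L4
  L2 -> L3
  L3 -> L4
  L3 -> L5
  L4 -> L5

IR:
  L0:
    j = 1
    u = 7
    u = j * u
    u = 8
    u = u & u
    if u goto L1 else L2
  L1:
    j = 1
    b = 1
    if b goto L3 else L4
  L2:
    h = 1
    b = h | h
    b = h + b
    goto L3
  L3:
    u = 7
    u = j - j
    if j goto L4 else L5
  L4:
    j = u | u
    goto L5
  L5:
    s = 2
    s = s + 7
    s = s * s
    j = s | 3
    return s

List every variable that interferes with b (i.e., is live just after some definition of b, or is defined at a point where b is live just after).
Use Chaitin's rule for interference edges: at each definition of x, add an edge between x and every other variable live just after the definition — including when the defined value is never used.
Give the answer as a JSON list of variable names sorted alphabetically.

Answer: ["h", "j", "u"]

Derivation:
Block summaries:
  L0: def={j,u} ue=∅
  L1: def={b,j} ue=∅
  L2: def={b,h} ue=∅
  L3: def={u} ue={j}
  L4: def={j} ue={u}
  L5: def={j,s} ue=∅

Liveness:
  L0 li=∅ lo={j,u}
  L1 li={u} lo={j,u}
  L2 li={j} lo={j}
  L3 li={j} lo={u}
  L4 li={u} lo=∅
  L5 li=∅ lo=∅

Conflict graph:
  b↔{h,j,u}
  h↔{b,j}
  j↔{b,h,s,u}
  s↔{j}
  u↔{b,j}

N(b) = ["h", "j", "u"]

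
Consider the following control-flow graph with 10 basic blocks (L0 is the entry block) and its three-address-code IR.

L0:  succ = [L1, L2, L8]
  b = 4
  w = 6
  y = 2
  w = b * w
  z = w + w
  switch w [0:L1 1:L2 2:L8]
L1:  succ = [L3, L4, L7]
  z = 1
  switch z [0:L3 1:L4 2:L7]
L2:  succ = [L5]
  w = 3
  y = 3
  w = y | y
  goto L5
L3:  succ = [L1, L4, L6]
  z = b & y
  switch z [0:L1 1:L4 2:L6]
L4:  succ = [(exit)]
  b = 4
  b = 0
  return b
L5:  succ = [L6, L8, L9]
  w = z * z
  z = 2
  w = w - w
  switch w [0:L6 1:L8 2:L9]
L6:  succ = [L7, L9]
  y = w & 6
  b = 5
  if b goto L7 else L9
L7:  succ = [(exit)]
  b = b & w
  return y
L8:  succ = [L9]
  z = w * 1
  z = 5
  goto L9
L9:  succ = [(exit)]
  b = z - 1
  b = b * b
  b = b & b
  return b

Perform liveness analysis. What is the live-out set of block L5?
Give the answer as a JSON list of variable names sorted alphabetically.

Answer: ["w", "z"]

Analysis:
Per-block:
  L0 def {b,w,y,z} use ∅
  L1 def {z} use ∅
  L2 def {w,y} use ∅
  L3 def {z} use {b,y}
  L4 def {b} use ∅
  L5 def {w,z} use {z}
  L6 def {b,y} use {w}
  L7 def {b} use {b,w,y}
  L8 def {z} use {w}
  L9 def {b} use {z}

Liveness:
  live L0: ∅→{b,w,y,z}
  live L1: {b,w,y}→{b,w,y}
  live L2: {z}→{z}
  live L3: {b,w,y}→{b,w,y,z}
  live L4: ∅→∅
  live L5: {z}→{w,z}
  live L6: {w,z}→{b,w,y,z}
  live L7: {b,w,y}→∅
  live L8: {w}→{z}
  live L9: {z}→∅

live-out(L5) = ["w", "z"]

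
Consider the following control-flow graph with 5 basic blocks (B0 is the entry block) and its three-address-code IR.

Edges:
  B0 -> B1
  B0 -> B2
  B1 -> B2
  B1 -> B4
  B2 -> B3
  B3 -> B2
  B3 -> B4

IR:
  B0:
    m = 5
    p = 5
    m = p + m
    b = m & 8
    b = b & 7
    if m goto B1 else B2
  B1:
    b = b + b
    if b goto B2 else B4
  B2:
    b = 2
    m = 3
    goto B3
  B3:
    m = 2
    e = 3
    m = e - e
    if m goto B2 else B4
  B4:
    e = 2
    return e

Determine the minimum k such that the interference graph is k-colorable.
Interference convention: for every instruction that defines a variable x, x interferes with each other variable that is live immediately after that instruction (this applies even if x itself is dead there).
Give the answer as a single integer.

def/use:
  B0: {b,m,p} / ∅
  B1: {b} / {b}
  B2: {b,m} / ∅
  B3: {e,m} / ∅
  B4: {e} / ∅

Backward fixpoint:
  B0 li=∅ lo={b}
  B1 li={b} lo=∅
  B2 li=∅ lo=∅
  B3 li=∅ lo=∅
  B4 li=∅ lo=∅

Interference:
  b — {m}
  e — ∅
  m — {b,p}
  p — {m}

Colouring:
  clique {b,m} ⇒ need ≥ 2
  2-colouring: R0={e,m}  R1={b,p}
  χ = 2

Answer: 2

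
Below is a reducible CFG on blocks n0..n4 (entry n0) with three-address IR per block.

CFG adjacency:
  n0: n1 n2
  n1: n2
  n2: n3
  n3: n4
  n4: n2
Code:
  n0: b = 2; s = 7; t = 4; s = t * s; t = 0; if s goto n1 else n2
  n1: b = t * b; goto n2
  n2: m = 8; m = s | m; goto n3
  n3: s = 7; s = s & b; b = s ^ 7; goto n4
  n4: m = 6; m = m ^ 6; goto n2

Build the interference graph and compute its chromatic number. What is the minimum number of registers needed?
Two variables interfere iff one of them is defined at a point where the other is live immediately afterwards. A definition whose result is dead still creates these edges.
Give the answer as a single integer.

Answer: 3

Derivation:
Per-block:
  n0 def {b,s,t} use ∅
  n1 def {b} use {b,t}
  n2 def {m} use {s}
  n3 def {b,s} use {b}
  n4 def {m} use ∅

Backward fixpoint:
  n0: in=∅ out={b,s,t}
  n1: in={b,s,t} out={b,s}
  n2: in={b,s} out={b}
  n3: in={b} out={b,s}
  n4: in={b,s} out={b,s}

Conflict graph:
  b↔{m,s,t}
  m↔{b,s}
  s↔{b,m,t}
  t↔{b,s}

Colouring:
  lower bound: {b,m,s} mutually conflict ⇒ χ ≥ 3
  assign b→R0 m→R2 s→R1 t→R2 — no edge inside a register ⇒ χ ≤ 3
  χ = 3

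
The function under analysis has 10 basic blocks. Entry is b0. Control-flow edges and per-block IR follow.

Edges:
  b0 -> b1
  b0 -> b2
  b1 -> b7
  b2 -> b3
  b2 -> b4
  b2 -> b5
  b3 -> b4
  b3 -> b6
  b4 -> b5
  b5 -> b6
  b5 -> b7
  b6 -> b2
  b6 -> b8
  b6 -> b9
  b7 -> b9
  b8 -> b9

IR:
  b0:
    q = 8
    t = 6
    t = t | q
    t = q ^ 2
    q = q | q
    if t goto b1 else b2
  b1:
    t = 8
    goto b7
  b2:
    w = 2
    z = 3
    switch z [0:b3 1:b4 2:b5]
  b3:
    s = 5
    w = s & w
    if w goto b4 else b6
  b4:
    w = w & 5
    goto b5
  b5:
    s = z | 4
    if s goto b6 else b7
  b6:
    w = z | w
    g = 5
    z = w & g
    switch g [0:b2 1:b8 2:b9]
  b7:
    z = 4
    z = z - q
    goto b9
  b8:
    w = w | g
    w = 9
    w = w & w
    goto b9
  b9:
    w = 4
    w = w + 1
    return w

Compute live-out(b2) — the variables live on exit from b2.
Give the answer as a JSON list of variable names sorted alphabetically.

Per-block:
  b0 def {q,t} use ∅
  b1 def {t} use ∅
  b2 def {w,z} use ∅
  b3 def {s,w} use {w}
  b4 def {w} use {w}
  b5 def {s} use {z}
  b6 def {g,w,z} use {w,z}
  b7 def {z} use {q}
  b8 def {w} use {g,w}
  b9 def {w} use ∅

Live sets:
  b0: in=∅ out={q}
  b1: in={q} out={q}
  b2: in={q} out={q,w,z}
  b3: in={q,w,z} out={q,w,z}
  b4: in={q,w,z} out={q,w,z}
  b5: in={q,w,z} out={q,w,z}
  b6: in={q,w,z} out={g,q,w}
  b7: in={q} out=∅
  b8: in={g,w} out=∅
  b9: in=∅ out=∅

live-out(b2) = ["q", "w", "z"]

Answer: ["q", "w", "z"]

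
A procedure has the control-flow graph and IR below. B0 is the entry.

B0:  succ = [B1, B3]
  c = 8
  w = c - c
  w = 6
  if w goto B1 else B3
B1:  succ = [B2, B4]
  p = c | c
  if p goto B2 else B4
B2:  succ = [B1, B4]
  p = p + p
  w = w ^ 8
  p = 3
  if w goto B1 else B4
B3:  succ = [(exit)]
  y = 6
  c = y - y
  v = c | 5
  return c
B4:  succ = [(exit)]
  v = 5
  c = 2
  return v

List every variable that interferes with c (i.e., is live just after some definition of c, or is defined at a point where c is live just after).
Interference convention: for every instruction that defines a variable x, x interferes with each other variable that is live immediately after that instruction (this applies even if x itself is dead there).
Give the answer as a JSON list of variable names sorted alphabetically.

Answer: ["p", "v", "w"]

Working:
Per-block:
  B0: def={c,w} ue=∅
  B1: def={p} ue={c}
  B2: def={p,w} ue={p,w}
  B3: def={c,v,y} ue=∅
  B4: def={c,v} ue=∅

Backward fixpoint:
  B0 li=∅ lo={c,w}
  B1 li={c,w} lo={c,p,w}
  B2 li={c,p,w} lo={c,w}
  B3 li=∅ lo=∅
  B4 li=∅ lo=∅

Conflict graph:
  c: {p,v,w}
  p: {c,w}
  v: {c}
  w: {c,p}
  y: ∅

N(c) = ["p", "v", "w"]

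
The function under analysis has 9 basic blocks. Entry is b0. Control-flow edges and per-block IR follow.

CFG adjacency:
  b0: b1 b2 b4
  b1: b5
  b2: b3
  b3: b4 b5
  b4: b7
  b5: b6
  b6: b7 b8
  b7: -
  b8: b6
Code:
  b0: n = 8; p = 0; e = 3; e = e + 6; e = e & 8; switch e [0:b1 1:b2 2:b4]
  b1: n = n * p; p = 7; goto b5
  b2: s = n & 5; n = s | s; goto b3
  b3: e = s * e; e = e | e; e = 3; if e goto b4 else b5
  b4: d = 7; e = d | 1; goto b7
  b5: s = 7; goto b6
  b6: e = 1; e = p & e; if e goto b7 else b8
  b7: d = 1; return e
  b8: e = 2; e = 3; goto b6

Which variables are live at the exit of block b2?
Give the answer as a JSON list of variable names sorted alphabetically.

Answer: ["e", "p", "s"]

Derivation:
def/use:
  b0: def={e,n,p} ue=∅
  b1: def={n,p} ue={n,p}
  b2: def={n,s} ue={n}
  b3: def={e} ue={e,s}
  b4: def={d,e} ue=∅
  b5: def={s} ue=∅
  b6: def={e} ue={p}
  b7: def={d} ue={e}
  b8: def={e} ue=∅

Backward fixpoint:
  live b0: ∅→{e,n,p}
  live b1: {n,p}→{p}
  live b2: {e,n,p}→{e,p,s}
  live b3: {e,p,s}→{p}
  live b4: ∅→{e}
  live b5: {p}→{p}
  live b6: {p}→{e,p}
  live b7: {e}→∅
  live b8: {p}→{p}

live-out(b2) = ["e", "p", "s"]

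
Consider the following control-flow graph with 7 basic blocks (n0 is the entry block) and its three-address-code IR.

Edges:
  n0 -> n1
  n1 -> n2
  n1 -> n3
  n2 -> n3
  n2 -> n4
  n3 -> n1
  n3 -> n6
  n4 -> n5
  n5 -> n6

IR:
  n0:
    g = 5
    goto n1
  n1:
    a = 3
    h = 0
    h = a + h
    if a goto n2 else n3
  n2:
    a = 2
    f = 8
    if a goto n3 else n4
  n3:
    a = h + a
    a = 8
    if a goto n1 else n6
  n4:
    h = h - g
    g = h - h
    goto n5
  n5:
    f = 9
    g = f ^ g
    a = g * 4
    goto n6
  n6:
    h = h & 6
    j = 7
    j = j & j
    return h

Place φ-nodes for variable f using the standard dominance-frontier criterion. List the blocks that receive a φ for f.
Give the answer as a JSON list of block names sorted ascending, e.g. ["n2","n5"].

idom tree: n1←n0 n2←n1 n3←n1 n4←n2 n5←n4 n6←n1
Dom at joins:
  n1: preds {n0,n3}: {n0} ∩ {n0,n1,n3} = {n0}; idom=n0
  n3: preds {n1,n2}: {n0,n1} ∩ {n0,n1,n2} = {n0,n1}; idom=n1
  n6: preds {n3,n5}: {n0,n1,n3} ∩ {n0,n1,n2,n4,n5} = {n0,n1}; idom=n1

DF derivation:
  n1←n0: walk · to n0
  n1←n3: walk n3→n1 to n0
  n3←n1: walk · to n1
  n3←n2: walk n2 to n1
  n6←n3: walk n3 to n1
  n6←n5: walk n5→n4→n2 to n1
  n0 → ∅
  n1 → {n1}
  n2 → {n3,n6}
  n3 → {n1,n6}
  n4 → {n6}
  n5 → {n6}
  n6 → ∅

φ for f: defs {n2,n5}
  DF⁺ = {n1,n3,n6}

Answer: ["n1", "n3", "n6"]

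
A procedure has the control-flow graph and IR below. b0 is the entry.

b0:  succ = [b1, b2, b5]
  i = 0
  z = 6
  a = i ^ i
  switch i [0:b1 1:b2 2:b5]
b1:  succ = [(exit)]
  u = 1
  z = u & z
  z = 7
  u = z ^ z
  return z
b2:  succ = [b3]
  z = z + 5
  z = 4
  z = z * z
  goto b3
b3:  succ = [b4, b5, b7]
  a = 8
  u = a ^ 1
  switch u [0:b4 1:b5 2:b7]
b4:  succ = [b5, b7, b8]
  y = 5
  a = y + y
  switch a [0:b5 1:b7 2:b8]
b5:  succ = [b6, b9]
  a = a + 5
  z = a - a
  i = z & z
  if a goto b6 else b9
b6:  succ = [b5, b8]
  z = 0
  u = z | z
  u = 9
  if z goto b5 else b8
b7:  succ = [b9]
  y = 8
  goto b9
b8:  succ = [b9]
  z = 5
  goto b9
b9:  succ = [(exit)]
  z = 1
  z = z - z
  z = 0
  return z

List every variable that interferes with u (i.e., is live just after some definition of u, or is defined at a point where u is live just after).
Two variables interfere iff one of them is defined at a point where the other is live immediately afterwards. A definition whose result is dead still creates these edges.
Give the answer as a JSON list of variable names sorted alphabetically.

Per-block:
  b0: {a,i,z} / ∅
  b1: {u,z} / {z}
  b2: {z} / {z}
  b3: {a,u} / ∅
  b4: {a,y} / ∅
  b5: {a,i,z} / {a}
  b6: {u,z} / ∅
  b7: {y} / ∅
  b8: {z} / ∅
  b9: {z} / ∅

Live sets:
  live b0: ∅→{a,z}
  live b1: {z}→∅
  live b2: {z}→∅
  live b3: ∅→{a}
  live b4: ∅→{a}
  live b5: {a}→{a}
  live b6: {a}→{a}
  live b7: ∅→∅
  live b8: ∅→∅
  live b9: ∅→∅

Interference:
  a: {i,u,z}
  i: {a,z}
  u: {a,z}
  y: ∅
  z: {a,i,u}

N(u) = ["a", "z"]

Answer: ["a", "z"]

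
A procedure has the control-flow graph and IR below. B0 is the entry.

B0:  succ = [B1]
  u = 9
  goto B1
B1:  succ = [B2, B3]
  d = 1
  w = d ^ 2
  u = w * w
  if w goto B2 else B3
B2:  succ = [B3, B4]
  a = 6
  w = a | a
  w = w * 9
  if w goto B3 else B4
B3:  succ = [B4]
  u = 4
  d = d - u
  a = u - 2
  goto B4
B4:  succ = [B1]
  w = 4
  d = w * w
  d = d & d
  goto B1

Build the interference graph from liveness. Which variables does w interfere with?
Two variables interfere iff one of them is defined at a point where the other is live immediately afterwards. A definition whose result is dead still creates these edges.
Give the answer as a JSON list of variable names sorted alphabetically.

Answer: ["d", "u"]

Analysis:
Per-block:
  B0: def={u} ue=∅
  B1: def={d,u,w} ue=∅
  B2: def={a,w} ue=∅
  B3: def={a,d,u} ue={d}
  B4: def={d,w} ue=∅

Liveness:
  live B0: ∅→∅
  live B1: ∅→{d}
  live B2: {d}→{d}
  live B3: {d}→∅
  live B4: ∅→∅

Conflict graph:
  a↔{d}
  d↔{a,u,w}
  u↔{d,w}
  w↔{d,u}

N(w) = ["d", "u"]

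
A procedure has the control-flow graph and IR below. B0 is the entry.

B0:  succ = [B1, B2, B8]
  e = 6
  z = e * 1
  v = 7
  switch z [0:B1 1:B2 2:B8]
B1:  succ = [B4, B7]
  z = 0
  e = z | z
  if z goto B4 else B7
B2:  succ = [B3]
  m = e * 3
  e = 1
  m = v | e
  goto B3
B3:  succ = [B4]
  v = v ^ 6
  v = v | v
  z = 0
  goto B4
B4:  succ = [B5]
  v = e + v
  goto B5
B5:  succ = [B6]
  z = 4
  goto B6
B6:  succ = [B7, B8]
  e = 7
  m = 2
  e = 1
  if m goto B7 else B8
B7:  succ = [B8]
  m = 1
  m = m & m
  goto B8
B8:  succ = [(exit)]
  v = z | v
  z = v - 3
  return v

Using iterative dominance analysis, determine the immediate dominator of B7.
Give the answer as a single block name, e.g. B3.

idom tree: B1←B0 B2←B0 B3←B2 B4←B0 B5←B4 B6←B5 B7←B0 B8←B0
Dom at joins:
  B4: preds {B1,B3}: {B0,B1} ∩ {B0,B2,B3} = {B0}; idom=B0
  B7: preds {B1,B6}: {B0,B1} ∩ {B0,B4,B5,B6} = {B0}; idom=B0
  B8: preds {B0,B6,B7}: {B0} ∩ {B0,B4,B5,B6} ∩ {B0,B7} = {B0}; idom=B0

idom(B7) = B0

Answer: B0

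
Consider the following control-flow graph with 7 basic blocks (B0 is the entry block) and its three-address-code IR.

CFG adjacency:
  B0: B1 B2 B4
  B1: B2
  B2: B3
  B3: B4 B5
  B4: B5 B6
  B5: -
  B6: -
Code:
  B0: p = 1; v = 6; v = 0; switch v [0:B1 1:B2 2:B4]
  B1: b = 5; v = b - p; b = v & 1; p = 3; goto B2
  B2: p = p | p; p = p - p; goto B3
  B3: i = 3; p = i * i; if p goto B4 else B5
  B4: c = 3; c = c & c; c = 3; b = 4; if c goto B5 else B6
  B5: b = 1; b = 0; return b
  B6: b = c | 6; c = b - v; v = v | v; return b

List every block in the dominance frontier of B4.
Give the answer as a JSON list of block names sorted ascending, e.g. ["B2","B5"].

Answer: ["B5"]

Analysis:
idom tree: B1←B0 B2←B0 B3←B2 B4←B0 B5←B0 B6←B4
Join-block Dom:
  B2: preds {B0,B1}: {B0} ∩ {B0,B1} = {B0}; idom=B0
  B4: preds {B0,B3}: {B0} ∩ {B0,B2,B3} = {B0}; idom=B0
  B5: preds {B3,B4}: {B0,B2,B3} ∩ {B0,B4} = {B0}; idom=B0

DF derivation:
  B2←B0: walk · to B0
  B2←B1: walk B1 to B0
  B4←B0: walk · to B0
  B4←B3: walk B3→B2 to B0
  B5←B3: walk B3→B2 to B0
  B5←B4: walk B4 to B0
  B0: DF=∅
  B1: DF={B2}
  B2: DF={B4,B5}
  B3: DF={B4,B5}
  B4: DF={B5}
  B5: DF=∅
  B6: DF=∅

DF(B4) = ["B5"]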